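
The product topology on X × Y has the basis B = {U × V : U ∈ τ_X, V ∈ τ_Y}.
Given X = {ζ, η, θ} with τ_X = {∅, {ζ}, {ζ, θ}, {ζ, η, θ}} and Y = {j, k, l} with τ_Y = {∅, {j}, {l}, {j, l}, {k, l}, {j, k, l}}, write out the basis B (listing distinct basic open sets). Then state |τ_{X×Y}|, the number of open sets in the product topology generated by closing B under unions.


Basis B = {∅ × ∅, {ζ} × {j}, {ζ} × {l}, {ζ} × {j, l}, {ζ, θ} × {j}, {ζ} × {k, l}, {ζ, θ} × {l}, {ζ} × {j, k, l}, {ζ, η, θ} × {j}, {ζ, η, θ} × {l}, {ζ, θ} × {j, l}, {ζ, θ} × {k, l}, {ζ, θ} × {j, k, l}, {ζ, η, θ} × {j, l}, {ζ, η, θ} × {k, l}, {ζ, η, θ} × {j, k, l}}; |τ_{X×Y}| = 40.

Enumerate products U × V with U ∈ τ_X, V ∈ τ_Y (deduplicated):
  ∅ × ∅ = {} (∅)
  {ζ} × {j} = {(ζ,j)}
  {ζ} × {l} = {(ζ,l)}
  {ζ} × {j, l} = {(ζ,j), (ζ,l)}
  {ζ, θ} × {j} = {(ζ,j), (θ,j)}
  {ζ} × {k, l} = {(ζ,k), (ζ,l)}
  {ζ, θ} × {l} = {(ζ,l), (θ,l)}
  {ζ} × {j, k, l} = {(ζ,j), (ζ,k), (ζ,l)}
  {ζ, η, θ} × {j} = {(ζ,j), (η,j), (θ,j)}
  {ζ, η, θ} × {l} = {(ζ,l), (η,l), (θ,l)}
  {ζ, θ} × {j, l} = {(ζ,j), (ζ,l), (θ,j), (θ,l)}
  {ζ, θ} × {k, l} = {(ζ,k), (ζ,l), (θ,k), (θ,l)}
  {ζ, θ} × {j, k, l} = {(ζ,j), (ζ,k), (ζ,l), (θ,j), (θ,k), (θ,l)}
  {ζ, η, θ} × {j, l} = {(ζ,j), (ζ,l), (η,j), (η,l), (θ,j), (θ,l)}
  {ζ, η, θ} × {k, l} = {(ζ,k), (ζ,l), (η,k), (η,l), (θ,k), (θ,l)}
  {ζ, η, θ} × {j, k, l} = {(ζ,j), (ζ,k), (ζ,l), (η,j), (η,k), (η,l), (θ,j), (θ,k), (θ,l)}
These 16 distinct sets form the basis B.
Close under arbitrary unions to get τ_{X×Y}; counting gives |τ_{X×Y}| = 40.


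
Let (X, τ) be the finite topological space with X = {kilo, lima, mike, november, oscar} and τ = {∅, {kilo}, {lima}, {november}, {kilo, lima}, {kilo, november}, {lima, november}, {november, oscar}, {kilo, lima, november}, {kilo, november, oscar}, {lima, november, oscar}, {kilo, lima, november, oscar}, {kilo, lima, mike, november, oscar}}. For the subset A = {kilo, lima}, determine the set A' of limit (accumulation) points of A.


A' = {mike}

For each x ∈ X, list the open sets U ∈ τ with x ∈ U, then check whether U ∩ (A ∖ {x}) ≠ ∅ for every such U.
  x = kilo: open {kilo} ∋ x has {kilo} ∩ (A ∖ {kilo}) = ∅, so x is NOT a limit point.
  x = lima: open {lima} ∋ x has {lima} ∩ (A ∖ {lima}) = ∅, so x is NOT a limit point.
  x = mike: opens ∋ x are {kilo, lima, mike, november, oscar}; each meets A ∖ {mike}, so x IS a limit point.
  x = november: open {november} ∋ x has {november} ∩ (A ∖ {november}) = ∅, so x is NOT a limit point.
  x = oscar: open {november, oscar} ∋ x has {november, oscar} ∩ (A ∖ {oscar}) = ∅, so x is NOT a limit point.
Collecting: A' = {mike}.


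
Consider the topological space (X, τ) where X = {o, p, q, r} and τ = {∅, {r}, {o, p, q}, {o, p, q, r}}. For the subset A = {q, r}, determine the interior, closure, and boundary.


int(A) = {r}, cl(A) = {o, p, q, r}, ∂A = {o, p, q}.

Closed sets in (X, τ) are complements of opens:
  closed(X, τ) = {∅, {r}, {o, p, q}, {o, p, q, r}}.
int(A) = ⋃ {U ∈ τ : U ⊆ A}. Opens contained in A: ∅, {r}.
Taking the union of these: int(A) = {r}.
cl(A) = ⋂ {C closed : A ⊆ C}. Closed sets containing A: {o, p, q, r}.
Intersecting these: cl(A) = {o, p, q, r}.
∂A = cl(A) ∖ int(A) = {o, p, q, r} ∖ {r} = {o, p, q}.


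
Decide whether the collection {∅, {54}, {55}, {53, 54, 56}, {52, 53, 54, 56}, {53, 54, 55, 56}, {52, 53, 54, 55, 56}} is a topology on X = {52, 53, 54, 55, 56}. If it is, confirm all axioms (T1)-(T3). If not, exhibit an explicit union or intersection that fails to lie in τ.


τ is NOT a topology on X.

Axiom (T1): ∅ ∈ τ? Yes; X ∈ τ? Yes.
Axiom (T2/T3): check pairwise unions and intersections of members of τ.
Counterexample for (T2): {54} ∪ {55} = {54, 55} ∉ τ. Therefore τ is NOT a topology.


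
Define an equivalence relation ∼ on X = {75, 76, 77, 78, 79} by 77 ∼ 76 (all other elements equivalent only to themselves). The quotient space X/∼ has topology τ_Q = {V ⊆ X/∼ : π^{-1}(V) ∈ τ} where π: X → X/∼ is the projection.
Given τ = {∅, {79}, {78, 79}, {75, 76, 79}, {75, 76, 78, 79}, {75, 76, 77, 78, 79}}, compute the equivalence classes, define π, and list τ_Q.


X/∼ = {[75], [76=77], [78], [79]}; |τ_Q| = 4.

Equivalence classes: [75], [76=77], [78], [79].
Quotient map π: X → X/∼ sends 75 ↦ [75], 76 ↦ [76=77], 77 ↦ [76=77], 78 ↦ [78], 79 ↦ [79].
For each subset V ⊆ X/∼, compute π^{-1}(V) ⊆ X and check whether π^{-1}(V) ∈ τ. V is open in τ_Q iff π^{-1}(V) ∈ τ.
  V = {}: π^{-1}(V) = ∅ ∈ τ ✓.
  V = {[75]}: π^{-1}(V) = {75} ∉ τ ✗.
  V = {[76=77]}: π^{-1}(V) = {76, 77} ∉ τ ✗.
  V = {[75], [76=77]}: π^{-1}(V) = {75, 76, 77} ∉ τ ✗.
  V = {[78]}: π^{-1}(V) = {78} ∉ τ ✗.
  V = {[75], [78]}: π^{-1}(V) = {75, 78} ∉ τ ✗.
  V = {[76=77], [78]}: π^{-1}(V) = {76, 77, 78} ∉ τ ✗.
  V = {[75], [76=77], [78]}: π^{-1}(V) = {75, 76, 77, 78} ∉ τ ✗.
  V = {[79]}: π^{-1}(V) = {79} ∈ τ ✓.
  V = {[75], [79]}: π^{-1}(V) = {75, 79} ∉ τ ✗.
  V = {[76=77], [79]}: π^{-1}(V) = {76, 77, 79} ∉ τ ✗.
  V = {[75], [76=77], [79]}: π^{-1}(V) = {75, 76, 77, 79} ∉ τ ✗.
  V = {[78], [79]}: π^{-1}(V) = {78, 79} ∈ τ ✓.
  V = {[75], [78], [79]}: π^{-1}(V) = {75, 78, 79} ∉ τ ✗.
  V = {[76=77], [78], [79]}: π^{-1}(V) = {76, 77, 78, 79} ∉ τ ✗.
  V = {[75], [76=77], [78], [79]}: π^{-1}(V) = {75, 76, 77, 78, 79} ∈ τ ✓.
Open sets in the quotient: τ_Q = {{}, {[79]}, {[78], [79]}, {[75], [76=77], [78], [79]}} (4 elements).


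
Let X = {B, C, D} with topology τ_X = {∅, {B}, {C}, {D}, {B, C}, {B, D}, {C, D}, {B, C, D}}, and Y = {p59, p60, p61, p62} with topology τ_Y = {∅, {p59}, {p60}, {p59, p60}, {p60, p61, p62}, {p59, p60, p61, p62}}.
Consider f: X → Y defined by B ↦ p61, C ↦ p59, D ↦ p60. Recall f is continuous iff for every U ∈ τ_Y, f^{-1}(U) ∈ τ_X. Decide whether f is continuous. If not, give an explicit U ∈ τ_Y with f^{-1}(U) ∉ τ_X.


f IS continuous.

Compute f^{-1}(U) for each U ∈ τ_Y:
  U = ∅: f^{-1}(U) = ∅ ∈ τ_X ✓.
  U = {p59}: f^{-1}(U) = {C} ∈ τ_X ✓.
  U = {p60}: f^{-1}(U) = {D} ∈ τ_X ✓.
  U = {p59, p60}: f^{-1}(U) = {C, D} ∈ τ_X ✓.
  U = {p60, p61, p62}: f^{-1}(U) = {B, D} ∈ τ_X ✓.
  U = {p59, p60, p61, p62}: f^{-1}(U) = {B, C, D} ∈ τ_X ✓.
Every preimage lies in τ_X, so f IS continuous.


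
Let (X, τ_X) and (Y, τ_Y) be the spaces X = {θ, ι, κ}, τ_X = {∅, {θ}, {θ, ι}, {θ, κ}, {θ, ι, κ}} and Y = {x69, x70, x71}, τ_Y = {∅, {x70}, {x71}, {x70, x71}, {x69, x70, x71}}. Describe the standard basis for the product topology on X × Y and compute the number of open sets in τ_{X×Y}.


Basis B = {∅ × ∅, {θ} × {x70}, {θ} × {x71}, {θ} × {x70, x71}, {θ, ι} × {x70}, {θ, κ} × {x70}, {θ, ι} × {x71}, {θ, κ} × {x71}, {θ} × {x69, x70, x71}, {θ, ι, κ} × {x70}, {θ, ι, κ} × {x71}, {θ, ι} × {x70, x71}, {θ, κ} × {x70, x71}, {θ, ι} × {x69, x70, x71}, {θ, κ} × {x69, x70, x71}, {θ, ι, κ} × {x70, x71}, {θ, ι, κ} × {x69, x70, x71}}; |τ_{X×Y}| = 50.

Enumerate products U × V with U ∈ τ_X, V ∈ τ_Y (deduplicated):
  ∅ × ∅ = {} (∅)
  {θ} × {x70} = {(θ,x70)}
  {θ} × {x71} = {(θ,x71)}
  {θ} × {x70, x71} = {(θ,x70), (θ,x71)}
  {θ, ι} × {x70} = {(θ,x70), (ι,x70)}
  {θ, κ} × {x70} = {(θ,x70), (κ,x70)}
  {θ, ι} × {x71} = {(θ,x71), (ι,x71)}
  {θ, κ} × {x71} = {(θ,x71), (κ,x71)}
  {θ} × {x69, x70, x71} = {(θ,x69), (θ,x70), (θ,x71)}
  {θ, ι, κ} × {x70} = {(θ,x70), (ι,x70), (κ,x70)}
  {θ, ι, κ} × {x71} = {(θ,x71), (ι,x71), (κ,x71)}
  {θ, ι} × {x70, x71} = {(θ,x70), (θ,x71), (ι,x70), (ι,x71)}
  {θ, κ} × {x70, x71} = {(θ,x70), (θ,x71), (κ,x70), (κ,x71)}
  {θ, ι} × {x69, x70, x71} = {(θ,x69), (θ,x70), (θ,x71), (ι,x69), (ι,x70), (ι,x71)}
  {θ, κ} × {x69, x70, x71} = {(θ,x69), (θ,x70), (θ,x71), (κ,x69), (κ,x70), (κ,x71)}
  {θ, ι, κ} × {x70, x71} = {(θ,x70), (θ,x71), (ι,x70), (ι,x71), (κ,x70), (κ,x71)}
  {θ, ι, κ} × {x69, x70, x71} = {(θ,x69), (θ,x70), (θ,x71), (ι,x69), (ι,x70), (ι,x71), (κ,x69), (κ,x70), (κ,x71)}
These 17 distinct sets form the basis B.
Close under arbitrary unions to get τ_{X×Y}; counting gives |τ_{X×Y}| = 50.


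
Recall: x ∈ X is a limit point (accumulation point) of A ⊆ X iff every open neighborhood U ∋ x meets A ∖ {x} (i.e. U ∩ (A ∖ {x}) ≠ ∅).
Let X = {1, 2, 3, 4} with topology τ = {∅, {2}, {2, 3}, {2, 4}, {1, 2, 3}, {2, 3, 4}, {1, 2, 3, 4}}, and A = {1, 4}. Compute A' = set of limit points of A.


A' = ∅

For each x ∈ X, list the open sets U ∈ τ with x ∈ U, then check whether U ∩ (A ∖ {x}) ≠ ∅ for every such U.
  x = 1: open {1, 2, 3} ∋ x has {1, 2, 3} ∩ (A ∖ {1}) = ∅, so x is NOT a limit point.
  x = 2: open {2} ∋ x has {2} ∩ (A ∖ {2}) = ∅, so x is NOT a limit point.
  x = 3: open {2, 3} ∋ x has {2, 3} ∩ (A ∖ {3}) = ∅, so x is NOT a limit point.
  x = 4: open {2, 4} ∋ x has {2, 4} ∩ (A ∖ {4}) = ∅, so x is NOT a limit point.
Collecting: A' = ∅.


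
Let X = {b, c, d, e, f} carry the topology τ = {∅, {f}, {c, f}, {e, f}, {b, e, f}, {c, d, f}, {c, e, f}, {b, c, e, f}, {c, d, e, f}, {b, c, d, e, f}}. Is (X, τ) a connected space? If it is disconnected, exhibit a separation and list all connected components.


(X, τ) is connected.

Find clopen sets (U ∈ τ with X ∖ U ∈ τ):
  U = ∅, X ∖ U = {b, c, d, e, f} — both open, so U is clopen.
  U = {b, c, d, e, f}, X ∖ U = ∅ — both open, so U is clopen.
Only trivial clopens (∅ and X) exist, so (X, τ) is connected.
Compute connected components by grouping points that agree on all clopens:
  component: {b, c, d, e, f}


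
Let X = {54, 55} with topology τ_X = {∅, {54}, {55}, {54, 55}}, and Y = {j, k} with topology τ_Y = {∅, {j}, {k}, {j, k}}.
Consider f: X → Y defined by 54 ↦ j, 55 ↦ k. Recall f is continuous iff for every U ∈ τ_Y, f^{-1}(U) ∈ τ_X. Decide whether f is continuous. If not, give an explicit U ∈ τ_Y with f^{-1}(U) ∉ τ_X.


f IS continuous.

Compute f^{-1}(U) for each U ∈ τ_Y:
  U = ∅: f^{-1}(U) = ∅ ∈ τ_X ✓.
  U = {j}: f^{-1}(U) = {54} ∈ τ_X ✓.
  U = {k}: f^{-1}(U) = {55} ∈ τ_X ✓.
  U = {j, k}: f^{-1}(U) = {54, 55} ∈ τ_X ✓.
Every preimage lies in τ_X, so f IS continuous.


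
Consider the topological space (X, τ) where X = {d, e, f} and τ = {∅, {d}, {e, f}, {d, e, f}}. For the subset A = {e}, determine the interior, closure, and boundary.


int(A) = ∅, cl(A) = {e, f}, ∂A = {e, f}.

Closed sets in (X, τ) are complements of opens:
  closed(X, τ) = {∅, {d}, {e, f}, {d, e, f}}.
int(A) = ⋃ {U ∈ τ : U ⊆ A}. Opens contained in A: ∅.
Taking the union of these: int(A) = ∅.
cl(A) = ⋂ {C closed : A ⊆ C}. Closed sets containing A: {e, f}, {d, e, f}.
Intersecting these: cl(A) = {e, f}.
∂A = cl(A) ∖ int(A) = {e, f} ∖ ∅ = {e, f}.


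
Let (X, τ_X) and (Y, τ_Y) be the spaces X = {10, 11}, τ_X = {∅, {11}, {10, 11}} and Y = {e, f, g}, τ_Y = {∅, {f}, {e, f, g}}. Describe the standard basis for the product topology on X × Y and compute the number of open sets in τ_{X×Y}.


Basis B = {∅ × ∅, {11} × {f}, {10, 11} × {f}, {11} × {e, f, g}, {10, 11} × {e, f, g}}; |τ_{X×Y}| = 6.

Enumerate products U × V with U ∈ τ_X, V ∈ τ_Y (deduplicated):
  ∅ × ∅ = {} (∅)
  {11} × {f} = {(11,f)}
  {10, 11} × {f} = {(10,f), (11,f)}
  {11} × {e, f, g} = {(11,e), (11,f), (11,g)}
  {10, 11} × {e, f, g} = {(10,e), (10,f), (10,g), (11,e), (11,f), (11,g)}
These 5 distinct sets form the basis B.
Close under arbitrary unions to get τ_{X×Y}; counting gives |τ_{X×Y}| = 6.


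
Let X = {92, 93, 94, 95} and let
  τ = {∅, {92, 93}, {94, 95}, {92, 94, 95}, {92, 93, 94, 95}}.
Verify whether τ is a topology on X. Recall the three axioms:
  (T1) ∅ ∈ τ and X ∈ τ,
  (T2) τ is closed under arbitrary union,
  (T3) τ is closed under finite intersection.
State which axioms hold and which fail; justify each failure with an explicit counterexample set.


τ is NOT a topology on X.

Axiom (T1): ∅ ∈ τ? Yes; X ∈ τ? Yes.
Axiom (T2/T3): check pairwise unions and intersections of members of τ.
Counterexample for (T3): {92, 93} ∩ {92, 94, 95} = {92} ∉ τ. Therefore τ is NOT a topology.


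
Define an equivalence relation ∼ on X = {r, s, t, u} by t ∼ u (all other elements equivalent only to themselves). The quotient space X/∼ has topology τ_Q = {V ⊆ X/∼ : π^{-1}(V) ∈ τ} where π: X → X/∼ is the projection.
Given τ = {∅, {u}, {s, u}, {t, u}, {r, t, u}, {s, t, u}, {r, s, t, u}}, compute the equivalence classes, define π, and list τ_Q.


X/∼ = {[r], [s], [t=u]}; |τ_Q| = 5.

Equivalence classes: [r], [s], [t=u].
Quotient map π: X → X/∼ sends r ↦ [r], s ↦ [s], t ↦ [t=u], u ↦ [t=u].
For each subset V ⊆ X/∼, compute π^{-1}(V) ⊆ X and check whether π^{-1}(V) ∈ τ. V is open in τ_Q iff π^{-1}(V) ∈ τ.
  V = {}: π^{-1}(V) = ∅ ∈ τ ✓.
  V = {[r]}: π^{-1}(V) = {r} ∉ τ ✗.
  V = {[s]}: π^{-1}(V) = {s} ∉ τ ✗.
  V = {[r], [s]}: π^{-1}(V) = {r, s} ∉ τ ✗.
  V = {[t=u]}: π^{-1}(V) = {t, u} ∈ τ ✓.
  V = {[r], [t=u]}: π^{-1}(V) = {r, t, u} ∈ τ ✓.
  V = {[s], [t=u]}: π^{-1}(V) = {s, t, u} ∈ τ ✓.
  V = {[r], [s], [t=u]}: π^{-1}(V) = {r, s, t, u} ∈ τ ✓.
Open sets in the quotient: τ_Q = {{}, {[t=u]}, {[r], [t=u]}, {[s], [t=u]}, {[r], [s], [t=u]}} (5 elements).


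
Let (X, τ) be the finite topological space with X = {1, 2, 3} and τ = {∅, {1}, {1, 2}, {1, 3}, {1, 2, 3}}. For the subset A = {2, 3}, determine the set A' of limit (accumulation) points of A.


A' = ∅

For each x ∈ X, list the open sets U ∈ τ with x ∈ U, then check whether U ∩ (A ∖ {x}) ≠ ∅ for every such U.
  x = 1: open {1} ∋ x has {1} ∩ (A ∖ {1}) = ∅, so x is NOT a limit point.
  x = 2: open {1, 2} ∋ x has {1, 2} ∩ (A ∖ {2}) = ∅, so x is NOT a limit point.
  x = 3: open {1, 3} ∋ x has {1, 3} ∩ (A ∖ {3}) = ∅, so x is NOT a limit point.
Collecting: A' = ∅.


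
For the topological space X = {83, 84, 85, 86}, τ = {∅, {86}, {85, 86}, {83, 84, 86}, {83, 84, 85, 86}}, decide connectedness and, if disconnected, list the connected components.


(X, τ) is connected.

Find clopen sets (U ∈ τ with X ∖ U ∈ τ):
  U = ∅, X ∖ U = {83, 84, 85, 86} — both open, so U is clopen.
  U = {83, 84, 85, 86}, X ∖ U = ∅ — both open, so U is clopen.
Only trivial clopens (∅ and X) exist, so (X, τ) is connected.
Compute connected components by grouping points that agree on all clopens:
  component: {83, 84, 85, 86}


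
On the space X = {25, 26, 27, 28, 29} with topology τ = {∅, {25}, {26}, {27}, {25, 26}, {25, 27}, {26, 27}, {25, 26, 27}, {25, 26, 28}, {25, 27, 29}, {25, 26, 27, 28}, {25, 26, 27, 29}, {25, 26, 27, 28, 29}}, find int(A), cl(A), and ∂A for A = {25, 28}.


int(A) = {25}, cl(A) = {25, 28, 29}, ∂A = {28, 29}.

Closed sets in (X, τ) are complements of opens:
  closed(X, τ) = {∅, {28}, {29}, {26, 28}, {27, 29}, {28, 29}, {25, 28, 29}, {26, 28, 29}, {27, 28, 29}, {25, 26, 28, 29}, {25, 27, 28, 29}, {26, 27, 28, 29}, {25, 26, 27, 28, 29}}.
int(A) = ⋃ {U ∈ τ : U ⊆ A}. Opens contained in A: ∅, {25}.
Taking the union of these: int(A) = {25}.
cl(A) = ⋂ {C closed : A ⊆ C}. Closed sets containing A: {25, 28, 29}, {25, 26, 28, 29}, {25, 27, 28, 29}, {25, 26, 27, 28, 29}.
Intersecting these: cl(A) = {25, 28, 29}.
∂A = cl(A) ∖ int(A) = {25, 28, 29} ∖ {25} = {28, 29}.


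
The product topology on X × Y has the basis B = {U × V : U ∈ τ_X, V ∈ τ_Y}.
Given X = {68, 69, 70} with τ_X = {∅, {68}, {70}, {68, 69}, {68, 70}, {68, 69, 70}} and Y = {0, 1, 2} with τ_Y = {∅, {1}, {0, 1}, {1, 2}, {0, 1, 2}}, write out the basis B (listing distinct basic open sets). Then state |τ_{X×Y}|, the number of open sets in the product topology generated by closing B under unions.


Basis B = {∅ × ∅, {68} × {1}, {70} × {1}, {68} × {0, 1}, {68} × {1, 2}, {68, 69} × {1}, {68, 70} × {1}, {70} × {0, 1}, {70} × {1, 2}, {68} × {0, 1, 2}, {68, 69, 70} × {1}, {70} × {0, 1, 2}, {68, 69} × {0, 1}, {68, 70} × {0, 1}, {68, 69} × {1, 2}, {68, 70} × {1, 2}, {68, 69} × {0, 1, 2}, {68, 70} × {0, 1, 2}, {68, 69, 70} × {0, 1}, {68, 69, 70} × {1, 2}, {68, 69, 70} × {0, 1, 2}}; |τ_{X×Y}| = 70.

Enumerate products U × V with U ∈ τ_X, V ∈ τ_Y (deduplicated):
  ∅ × ∅ = {} (∅)
  {68} × {1} = {(68,1)}
  {70} × {1} = {(70,1)}
  {68} × {0, 1} = {(68,0), (68,1)}
  {68} × {1, 2} = {(68,1), (68,2)}
  {68, 69} × {1} = {(68,1), (69,1)}
  {68, 70} × {1} = {(68,1), (70,1)}
  {70} × {0, 1} = {(70,0), (70,1)}
  {70} × {1, 2} = {(70,1), (70,2)}
  {68} × {0, 1, 2} = {(68,0), (68,1), (68,2)}
  {68, 69, 70} × {1} = {(68,1), (69,1), (70,1)}
  {70} × {0, 1, 2} = {(70,0), (70,1), (70,2)}
  {68, 69} × {0, 1} = {(68,0), (68,1), (69,0), (69,1)}
  {68, 70} × {0, 1} = {(68,0), (68,1), (70,0), (70,1)}
  {68, 69} × {1, 2} = {(68,1), (68,2), (69,1), (69,2)}
  {68, 70} × {1, 2} = {(68,1), (68,2), (70,1), (70,2)}
  {68, 69} × {0, 1, 2} = {(68,0), (68,1), (68,2), (69,0), (69,1), (69,2)}
  {68, 70} × {0, 1, 2} = {(68,0), (68,1), (68,2), (70,0), (70,1), (70,2)}
  {68, 69, 70} × {0, 1} = {(68,0), (68,1), (69,0), (69,1), (70,0), (70,1)}
  {68, 69, 70} × {1, 2} = {(68,1), (68,2), (69,1), (69,2), (70,1), (70,2)}
  {68, 69, 70} × {0, 1, 2} = {(68,0), (68,1), (68,2), (69,0), (69,1), (69,2), (70,0), (70,1), (70,2)}
These 21 distinct sets form the basis B.
Close under arbitrary unions to get τ_{X×Y}; counting gives |τ_{X×Y}| = 70.


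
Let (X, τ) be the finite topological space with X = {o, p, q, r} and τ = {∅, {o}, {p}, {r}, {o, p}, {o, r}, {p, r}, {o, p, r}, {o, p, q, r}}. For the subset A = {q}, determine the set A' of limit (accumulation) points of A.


A' = ∅

For each x ∈ X, list the open sets U ∈ τ with x ∈ U, then check whether U ∩ (A ∖ {x}) ≠ ∅ for every such U.
  x = o: open {o} ∋ x has {o} ∩ (A ∖ {o}) = ∅, so x is NOT a limit point.
  x = p: open {p} ∋ x has {p} ∩ (A ∖ {p}) = ∅, so x is NOT a limit point.
  x = q: open {o, p, q, r} ∋ x has {o, p, q, r} ∩ (A ∖ {q}) = ∅, so x is NOT a limit point.
  x = r: open {r} ∋ x has {r} ∩ (A ∖ {r}) = ∅, so x is NOT a limit point.
Collecting: A' = ∅.


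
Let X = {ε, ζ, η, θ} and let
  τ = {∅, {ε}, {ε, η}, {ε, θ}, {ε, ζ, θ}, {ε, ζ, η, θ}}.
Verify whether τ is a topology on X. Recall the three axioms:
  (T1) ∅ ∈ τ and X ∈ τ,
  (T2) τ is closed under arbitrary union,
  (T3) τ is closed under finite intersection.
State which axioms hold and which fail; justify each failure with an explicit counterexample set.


τ is NOT a topology on X.

Axiom (T1): ∅ ∈ τ? Yes; X ∈ τ? Yes.
Axiom (T2/T3): check pairwise unions and intersections of members of τ.
Counterexample for (T2): {ε, η} ∪ {ε, θ} = {ε, η, θ} ∉ τ. Therefore τ is NOT a topology.


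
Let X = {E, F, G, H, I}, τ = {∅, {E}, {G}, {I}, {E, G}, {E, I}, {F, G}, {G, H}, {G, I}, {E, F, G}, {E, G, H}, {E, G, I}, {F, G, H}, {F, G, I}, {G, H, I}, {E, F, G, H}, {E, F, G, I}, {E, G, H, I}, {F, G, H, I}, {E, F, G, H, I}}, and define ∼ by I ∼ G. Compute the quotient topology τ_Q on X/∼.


X/∼ = {[E], [F], [G=I], [H]}; |τ_Q| = 10.

Equivalence classes: [E], [F], [G=I], [H].
Quotient map π: X → X/∼ sends E ↦ [E], F ↦ [F], G ↦ [G=I], H ↦ [H], I ↦ [G=I].
For each subset V ⊆ X/∼, compute π^{-1}(V) ⊆ X and check whether π^{-1}(V) ∈ τ. V is open in τ_Q iff π^{-1}(V) ∈ τ.
  V = {}: π^{-1}(V) = ∅ ∈ τ ✓.
  V = {[E]}: π^{-1}(V) = {E} ∈ τ ✓.
  V = {[F]}: π^{-1}(V) = {F} ∉ τ ✗.
  V = {[E], [F]}: π^{-1}(V) = {E, F} ∉ τ ✗.
  V = {[G=I]}: π^{-1}(V) = {G, I} ∈ τ ✓.
  V = {[E], [G=I]}: π^{-1}(V) = {E, G, I} ∈ τ ✓.
  V = {[F], [G=I]}: π^{-1}(V) = {F, G, I} ∈ τ ✓.
  V = {[E], [F], [G=I]}: π^{-1}(V) = {E, F, G, I} ∈ τ ✓.
  V = {[H]}: π^{-1}(V) = {H} ∉ τ ✗.
  V = {[E], [H]}: π^{-1}(V) = {E, H} ∉ τ ✗.
  V = {[F], [H]}: π^{-1}(V) = {F, H} ∉ τ ✗.
  V = {[E], [F], [H]}: π^{-1}(V) = {E, F, H} ∉ τ ✗.
  V = {[G=I], [H]}: π^{-1}(V) = {G, H, I} ∈ τ ✓.
  V = {[E], [G=I], [H]}: π^{-1}(V) = {E, G, H, I} ∈ τ ✓.
  V = {[F], [G=I], [H]}: π^{-1}(V) = {F, G, H, I} ∈ τ ✓.
  V = {[E], [F], [G=I], [H]}: π^{-1}(V) = {E, F, G, H, I} ∈ τ ✓.
Open sets in the quotient: τ_Q = {{}, {[E]}, {[G=I]}, {[E], [G=I]}, {[F], [G=I]}, {[E], [F], [G=I]}, {[G=I], [H]}, {[E], [G=I], [H]}, {[F], [G=I], [H]}, {[E], [F], [G=I], [H]}} (10 elements).


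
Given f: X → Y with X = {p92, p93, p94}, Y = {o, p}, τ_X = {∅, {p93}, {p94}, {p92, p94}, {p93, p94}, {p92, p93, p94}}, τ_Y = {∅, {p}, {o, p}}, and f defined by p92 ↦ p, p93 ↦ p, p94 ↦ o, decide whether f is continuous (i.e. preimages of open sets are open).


f is NOT continuous.

Compute f^{-1}(U) for each U ∈ τ_Y:
  U = ∅: f^{-1}(U) = ∅ ∈ τ_X ✓.
  U = {p}: f^{-1}(U) = {p92, p93} ∉ τ_X ✗.
  U = {o, p}: f^{-1}(U) = {p92, p93, p94} ∈ τ_X ✓.
Found U = {p} with f^{-1}(U) = {p92, p93} not in τ_X. Therefore f is NOT continuous.


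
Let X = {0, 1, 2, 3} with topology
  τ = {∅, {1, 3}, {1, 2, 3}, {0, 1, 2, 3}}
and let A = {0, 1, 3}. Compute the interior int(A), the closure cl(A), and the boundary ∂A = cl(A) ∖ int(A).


int(A) = {1, 3}, cl(A) = {0, 1, 2, 3}, ∂A = {0, 2}.

Closed sets in (X, τ) are complements of opens:
  closed(X, τ) = {∅, {0}, {0, 2}, {0, 1, 2, 3}}.
int(A) = ⋃ {U ∈ τ : U ⊆ A}. Opens contained in A: ∅, {1, 3}.
Taking the union of these: int(A) = {1, 3}.
cl(A) = ⋂ {C closed : A ⊆ C}. Closed sets containing A: {0, 1, 2, 3}.
Intersecting these: cl(A) = {0, 1, 2, 3}.
∂A = cl(A) ∖ int(A) = {0, 1, 2, 3} ∖ {1, 3} = {0, 2}.


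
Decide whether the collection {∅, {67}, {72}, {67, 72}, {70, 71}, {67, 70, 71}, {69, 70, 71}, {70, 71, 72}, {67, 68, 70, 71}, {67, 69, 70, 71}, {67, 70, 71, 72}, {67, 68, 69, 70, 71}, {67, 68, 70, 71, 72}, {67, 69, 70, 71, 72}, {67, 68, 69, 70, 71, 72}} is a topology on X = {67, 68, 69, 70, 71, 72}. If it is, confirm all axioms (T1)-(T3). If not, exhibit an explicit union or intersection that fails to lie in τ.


τ is NOT a topology on X.

Axiom (T1): ∅ ∈ τ? Yes; X ∈ τ? Yes.
Axiom (T2/T3): check pairwise unions and intersections of members of τ.
Counterexample for (T2): {72} ∪ {69, 70, 71} = {69, 70, 71, 72} ∉ τ. Therefore τ is NOT a topology.


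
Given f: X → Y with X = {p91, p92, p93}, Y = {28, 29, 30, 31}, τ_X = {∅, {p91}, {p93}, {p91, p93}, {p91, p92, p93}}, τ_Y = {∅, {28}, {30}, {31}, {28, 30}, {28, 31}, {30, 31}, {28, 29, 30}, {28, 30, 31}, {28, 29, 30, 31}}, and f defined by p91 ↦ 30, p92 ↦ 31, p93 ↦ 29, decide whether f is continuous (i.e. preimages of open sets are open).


f is NOT continuous.

Compute f^{-1}(U) for each U ∈ τ_Y:
  U = ∅: f^{-1}(U) = ∅ ∈ τ_X ✓.
  U = {28}: f^{-1}(U) = ∅ ∈ τ_X ✓.
  U = {30}: f^{-1}(U) = {p91} ∈ τ_X ✓.
  U = {31}: f^{-1}(U) = {p92} ∉ τ_X ✗.
  U = {28, 30}: f^{-1}(U) = {p91} ∈ τ_X ✓.
  U = {28, 31}: f^{-1}(U) = {p92} ∉ τ_X ✗.
  U = {30, 31}: f^{-1}(U) = {p91, p92} ∉ τ_X ✗.
  U = {28, 29, 30}: f^{-1}(U) = {p91, p93} ∈ τ_X ✓.
  U = {28, 30, 31}: f^{-1}(U) = {p91, p92} ∉ τ_X ✗.
  U = {28, 29, 30, 31}: f^{-1}(U) = {p91, p92, p93} ∈ τ_X ✓.
Found U = {31} with f^{-1}(U) = {p92} not in τ_X. Therefore f is NOT continuous.


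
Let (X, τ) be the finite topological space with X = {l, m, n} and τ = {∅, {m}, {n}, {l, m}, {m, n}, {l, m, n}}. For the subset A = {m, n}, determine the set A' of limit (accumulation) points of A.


A' = {l}

For each x ∈ X, list the open sets U ∈ τ with x ∈ U, then check whether U ∩ (A ∖ {x}) ≠ ∅ for every such U.
  x = l: opens ∋ x are {l, m}, {l, m, n}; each meets A ∖ {l}, so x IS a limit point.
  x = m: open {m} ∋ x has {m} ∩ (A ∖ {m}) = ∅, so x is NOT a limit point.
  x = n: open {n} ∋ x has {n} ∩ (A ∖ {n}) = ∅, so x is NOT a limit point.
Collecting: A' = {l}.


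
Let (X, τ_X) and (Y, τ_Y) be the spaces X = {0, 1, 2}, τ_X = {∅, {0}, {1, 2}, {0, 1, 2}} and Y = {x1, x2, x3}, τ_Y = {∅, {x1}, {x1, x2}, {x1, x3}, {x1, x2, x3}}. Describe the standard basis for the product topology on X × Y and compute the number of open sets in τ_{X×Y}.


Basis B = {∅ × ∅, {0} × {x1}, {0} × {x1, x2}, {0} × {x1, x3}, {1, 2} × {x1}, {0} × {x1, x2, x3}, {0, 1, 2} × {x1}, {1, 2} × {x1, x2}, {1, 2} × {x1, x3}, {0, 1, 2} × {x1, x2}, {0, 1, 2} × {x1, x3}, {1, 2} × {x1, x2, x3}, {0, 1, 2} × {x1, x2, x3}}; |τ_{X×Y}| = 25.

Enumerate products U × V with U ∈ τ_X, V ∈ τ_Y (deduplicated):
  ∅ × ∅ = {} (∅)
  {0} × {x1} = {(0,x1)}
  {0} × {x1, x2} = {(0,x1), (0,x2)}
  {0} × {x1, x3} = {(0,x1), (0,x3)}
  {1, 2} × {x1} = {(1,x1), (2,x1)}
  {0} × {x1, x2, x3} = {(0,x1), (0,x2), (0,x3)}
  {0, 1, 2} × {x1} = {(0,x1), (1,x1), (2,x1)}
  {1, 2} × {x1, x2} = {(1,x1), (1,x2), (2,x1), (2,x2)}
  {1, 2} × {x1, x3} = {(1,x1), (1,x3), (2,x1), (2,x3)}
  {0, 1, 2} × {x1, x2} = {(0,x1), (0,x2), (1,x1), (1,x2), (2,x1), (2,x2)}
  {0, 1, 2} × {x1, x3} = {(0,x1), (0,x3), (1,x1), (1,x3), (2,x1), (2,x3)}
  {1, 2} × {x1, x2, x3} = {(1,x1), (1,x2), (1,x3), (2,x1), (2,x2), (2,x3)}
  {0, 1, 2} × {x1, x2, x3} = {(0,x1), (0,x2), (0,x3), (1,x1), (1,x2), (1,x3), (2,x1), (2,x2), (2,x3)}
These 13 distinct sets form the basis B.
Close under arbitrary unions to get τ_{X×Y}; counting gives |τ_{X×Y}| = 25.


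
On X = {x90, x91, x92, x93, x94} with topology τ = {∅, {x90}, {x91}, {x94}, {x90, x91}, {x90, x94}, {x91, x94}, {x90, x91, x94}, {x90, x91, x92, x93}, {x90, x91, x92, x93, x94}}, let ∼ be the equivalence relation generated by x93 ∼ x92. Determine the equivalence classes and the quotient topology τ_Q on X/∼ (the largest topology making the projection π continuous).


X/∼ = {[x90], [x91], [x92=x93], [x94]}; |τ_Q| = 10.

Equivalence classes: [x90], [x91], [x92=x93], [x94].
Quotient map π: X → X/∼ sends x90 ↦ [x90], x91 ↦ [x91], x92 ↦ [x92=x93], x93 ↦ [x92=x93], x94 ↦ [x94].
For each subset V ⊆ X/∼, compute π^{-1}(V) ⊆ X and check whether π^{-1}(V) ∈ τ. V is open in τ_Q iff π^{-1}(V) ∈ τ.
  V = {}: π^{-1}(V) = ∅ ∈ τ ✓.
  V = {[x90]}: π^{-1}(V) = {x90} ∈ τ ✓.
  V = {[x91]}: π^{-1}(V) = {x91} ∈ τ ✓.
  V = {[x90], [x91]}: π^{-1}(V) = {x90, x91} ∈ τ ✓.
  V = {[x92=x93]}: π^{-1}(V) = {x92, x93} ∉ τ ✗.
  V = {[x90], [x92=x93]}: π^{-1}(V) = {x90, x92, x93} ∉ τ ✗.
  V = {[x91], [x92=x93]}: π^{-1}(V) = {x91, x92, x93} ∉ τ ✗.
  V = {[x90], [x91], [x92=x93]}: π^{-1}(V) = {x90, x91, x92, x93} ∈ τ ✓.
  V = {[x94]}: π^{-1}(V) = {x94} ∈ τ ✓.
  V = {[x90], [x94]}: π^{-1}(V) = {x90, x94} ∈ τ ✓.
  V = {[x91], [x94]}: π^{-1}(V) = {x91, x94} ∈ τ ✓.
  V = {[x90], [x91], [x94]}: π^{-1}(V) = {x90, x91, x94} ∈ τ ✓.
  V = {[x92=x93], [x94]}: π^{-1}(V) = {x92, x93, x94} ∉ τ ✗.
  V = {[x90], [x92=x93], [x94]}: π^{-1}(V) = {x90, x92, x93, x94} ∉ τ ✗.
  V = {[x91], [x92=x93], [x94]}: π^{-1}(V) = {x91, x92, x93, x94} ∉ τ ✗.
  V = {[x90], [x91], [x92=x93], [x94]}: π^{-1}(V) = {x90, x91, x92, x93, x94} ∈ τ ✓.
Open sets in the quotient: τ_Q = {{}, {[x90]}, {[x91]}, {[x90], [x91]}, {[x90], [x91], [x92=x93]}, {[x94]}, {[x90], [x94]}, {[x91], [x94]}, {[x90], [x91], [x94]}, {[x90], [x91], [x92=x93], [x94]}} (10 elements).


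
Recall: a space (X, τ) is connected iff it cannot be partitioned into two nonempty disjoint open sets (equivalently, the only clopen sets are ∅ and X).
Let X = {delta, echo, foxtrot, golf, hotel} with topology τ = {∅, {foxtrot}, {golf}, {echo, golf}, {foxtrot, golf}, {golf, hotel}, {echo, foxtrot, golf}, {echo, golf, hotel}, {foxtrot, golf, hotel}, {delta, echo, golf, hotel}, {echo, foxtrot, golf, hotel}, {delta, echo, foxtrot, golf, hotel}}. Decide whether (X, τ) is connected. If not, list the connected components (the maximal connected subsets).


(X, τ) is disconnected; components = [{foxtrot}, {delta, echo, golf, hotel}].

Find clopen sets (U ∈ τ with X ∖ U ∈ τ):
  U = ∅, X ∖ U = {delta, echo, foxtrot, golf, hotel} — both open, so U is clopen.
  U = {foxtrot}, X ∖ U = {delta, echo, golf, hotel} — both open, so U is clopen.
  U = {delta, echo, golf, hotel}, X ∖ U = {foxtrot} — both open, so U is clopen.
  U = {delta, echo, foxtrot, golf, hotel}, X ∖ U = ∅ — both open, so U is clopen.
Nontrivial clopen(s) exist: e.g. {foxtrot}. So (X, τ) is disconnected.
Compute connected components by grouping points that agree on all clopens:
  component: {foxtrot}
  component: {delta, echo, golf, hotel}


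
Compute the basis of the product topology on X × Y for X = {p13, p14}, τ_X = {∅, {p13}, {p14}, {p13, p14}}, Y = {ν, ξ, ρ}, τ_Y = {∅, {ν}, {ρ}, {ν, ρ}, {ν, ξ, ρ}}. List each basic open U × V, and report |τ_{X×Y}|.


Basis B = {∅ × ∅, {p13} × {ν}, {p13} × {ρ}, {p14} × {ν}, {p14} × {ρ}, {p13} × {ν, ρ}, {p13, p14} × {ν}, {p13, p14} × {ρ}, {p14} × {ν, ρ}, {p13} × {ν, ξ, ρ}, {p14} × {ν, ξ, ρ}, {p13, p14} × {ν, ρ}, {p13, p14} × {ν, ξ, ρ}}; |τ_{X×Y}| = 25.

Enumerate products U × V with U ∈ τ_X, V ∈ τ_Y (deduplicated):
  ∅ × ∅ = {} (∅)
  {p13} × {ν} = {(p13,ν)}
  {p13} × {ρ} = {(p13,ρ)}
  {p14} × {ν} = {(p14,ν)}
  {p14} × {ρ} = {(p14,ρ)}
  {p13} × {ν, ρ} = {(p13,ν), (p13,ρ)}
  {p13, p14} × {ν} = {(p13,ν), (p14,ν)}
  {p13, p14} × {ρ} = {(p13,ρ), (p14,ρ)}
  {p14} × {ν, ρ} = {(p14,ν), (p14,ρ)}
  {p13} × {ν, ξ, ρ} = {(p13,ν), (p13,ξ), (p13,ρ)}
  {p14} × {ν, ξ, ρ} = {(p14,ν), (p14,ξ), (p14,ρ)}
  {p13, p14} × {ν, ρ} = {(p13,ν), (p13,ρ), (p14,ν), (p14,ρ)}
  {p13, p14} × {ν, ξ, ρ} = {(p13,ν), (p13,ξ), (p13,ρ), (p14,ν), (p14,ξ), (p14,ρ)}
These 13 distinct sets form the basis B.
Close under arbitrary unions to get τ_{X×Y}; counting gives |τ_{X×Y}| = 25.


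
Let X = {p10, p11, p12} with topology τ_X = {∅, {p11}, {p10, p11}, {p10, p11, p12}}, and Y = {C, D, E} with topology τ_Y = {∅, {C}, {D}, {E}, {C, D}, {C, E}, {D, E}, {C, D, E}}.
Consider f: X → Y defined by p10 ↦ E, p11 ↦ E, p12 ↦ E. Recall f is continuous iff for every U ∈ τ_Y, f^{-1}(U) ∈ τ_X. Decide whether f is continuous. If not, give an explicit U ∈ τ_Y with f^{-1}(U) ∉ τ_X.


f IS continuous.

Compute f^{-1}(U) for each U ∈ τ_Y:
  U = ∅: f^{-1}(U) = ∅ ∈ τ_X ✓.
  U = {C}: f^{-1}(U) = ∅ ∈ τ_X ✓.
  U = {D}: f^{-1}(U) = ∅ ∈ τ_X ✓.
  U = {E}: f^{-1}(U) = {p10, p11, p12} ∈ τ_X ✓.
  U = {C, D}: f^{-1}(U) = ∅ ∈ τ_X ✓.
  U = {C, E}: f^{-1}(U) = {p10, p11, p12} ∈ τ_X ✓.
  U = {D, E}: f^{-1}(U) = {p10, p11, p12} ∈ τ_X ✓.
  U = {C, D, E}: f^{-1}(U) = {p10, p11, p12} ∈ τ_X ✓.
Every preimage lies in τ_X, so f IS continuous.


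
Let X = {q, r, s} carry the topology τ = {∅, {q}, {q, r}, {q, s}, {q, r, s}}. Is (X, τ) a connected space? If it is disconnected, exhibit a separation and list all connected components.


(X, τ) is connected.

Find clopen sets (U ∈ τ with X ∖ U ∈ τ):
  U = ∅, X ∖ U = {q, r, s} — both open, so U is clopen.
  U = {q, r, s}, X ∖ U = ∅ — both open, so U is clopen.
Only trivial clopens (∅ and X) exist, so (X, τ) is connected.
Compute connected components by grouping points that agree on all clopens:
  component: {q, r, s}


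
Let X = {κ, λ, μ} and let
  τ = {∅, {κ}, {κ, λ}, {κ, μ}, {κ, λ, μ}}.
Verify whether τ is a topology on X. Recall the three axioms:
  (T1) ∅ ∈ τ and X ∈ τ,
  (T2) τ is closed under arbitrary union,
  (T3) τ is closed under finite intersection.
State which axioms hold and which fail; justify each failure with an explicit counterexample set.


τ IS a topology on X.

Axiom (T1): ∅ ∈ τ? Yes; X ∈ τ? Yes.
Axiom (T2/T3): check pairwise unions and intersections of members of τ.
All pairwise intersections and unions checked — each lies in τ. Therefore τ satisfies (T1), (T2), (T3): it IS a topology on X.


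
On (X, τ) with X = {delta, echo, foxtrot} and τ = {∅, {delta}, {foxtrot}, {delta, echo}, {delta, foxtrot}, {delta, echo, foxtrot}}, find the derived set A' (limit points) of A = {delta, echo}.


A' = {echo}

For each x ∈ X, list the open sets U ∈ τ with x ∈ U, then check whether U ∩ (A ∖ {x}) ≠ ∅ for every such U.
  x = delta: open {delta} ∋ x has {delta} ∩ (A ∖ {delta}) = ∅, so x is NOT a limit point.
  x = echo: opens ∋ x are {delta, echo}, {delta, echo, foxtrot}; each meets A ∖ {echo}, so x IS a limit point.
  x = foxtrot: open {foxtrot} ∋ x has {foxtrot} ∩ (A ∖ {foxtrot}) = ∅, so x is NOT a limit point.
Collecting: A' = {echo}.


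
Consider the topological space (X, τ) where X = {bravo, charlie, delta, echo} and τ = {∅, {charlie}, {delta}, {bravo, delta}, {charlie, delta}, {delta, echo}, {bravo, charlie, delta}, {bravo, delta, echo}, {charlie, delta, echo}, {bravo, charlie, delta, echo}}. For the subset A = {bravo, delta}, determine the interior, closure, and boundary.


int(A) = {bravo, delta}, cl(A) = {bravo, delta, echo}, ∂A = {echo}.

Closed sets in (X, τ) are complements of opens:
  closed(X, τ) = {∅, {bravo}, {charlie}, {echo}, {bravo, charlie}, {bravo, echo}, {charlie, echo}, {bravo, charlie, echo}, {bravo, delta, echo}, {bravo, charlie, delta, echo}}.
int(A) = ⋃ {U ∈ τ : U ⊆ A}. Opens contained in A: ∅, {delta}, {bravo, delta}.
Taking the union of these: int(A) = {bravo, delta}.
cl(A) = ⋂ {C closed : A ⊆ C}. Closed sets containing A: {bravo, delta, echo}, {bravo, charlie, delta, echo}.
Intersecting these: cl(A) = {bravo, delta, echo}.
∂A = cl(A) ∖ int(A) = {bravo, delta, echo} ∖ {bravo, delta} = {echo}.


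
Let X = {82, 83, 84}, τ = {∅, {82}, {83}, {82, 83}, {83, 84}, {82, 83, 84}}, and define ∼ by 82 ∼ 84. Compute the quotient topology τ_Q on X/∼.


X/∼ = {[82=84], [83]}; |τ_Q| = 3.

Equivalence classes: [82=84], [83].
Quotient map π: X → X/∼ sends 82 ↦ [82=84], 83 ↦ [83], 84 ↦ [82=84].
For each subset V ⊆ X/∼, compute π^{-1}(V) ⊆ X and check whether π^{-1}(V) ∈ τ. V is open in τ_Q iff π^{-1}(V) ∈ τ.
  V = {}: π^{-1}(V) = ∅ ∈ τ ✓.
  V = {[82=84]}: π^{-1}(V) = {82, 84} ∉ τ ✗.
  V = {[83]}: π^{-1}(V) = {83} ∈ τ ✓.
  V = {[82=84], [83]}: π^{-1}(V) = {82, 83, 84} ∈ τ ✓.
Open sets in the quotient: τ_Q = {{}, {[83]}, {[82=84], [83]}} (3 elements).


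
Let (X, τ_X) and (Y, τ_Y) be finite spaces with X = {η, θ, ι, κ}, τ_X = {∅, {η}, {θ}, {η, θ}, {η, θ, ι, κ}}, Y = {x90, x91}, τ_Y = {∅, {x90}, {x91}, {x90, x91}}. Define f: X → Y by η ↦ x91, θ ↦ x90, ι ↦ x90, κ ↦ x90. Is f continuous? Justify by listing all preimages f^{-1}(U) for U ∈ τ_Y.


f is NOT continuous.

Compute f^{-1}(U) for each U ∈ τ_Y:
  U = ∅: f^{-1}(U) = ∅ ∈ τ_X ✓.
  U = {x90}: f^{-1}(U) = {θ, ι, κ} ∉ τ_X ✗.
  U = {x91}: f^{-1}(U) = {η} ∈ τ_X ✓.
  U = {x90, x91}: f^{-1}(U) = {η, θ, ι, κ} ∈ τ_X ✓.
Found U = {x90} with f^{-1}(U) = {θ, ι, κ} not in τ_X. Therefore f is NOT continuous.


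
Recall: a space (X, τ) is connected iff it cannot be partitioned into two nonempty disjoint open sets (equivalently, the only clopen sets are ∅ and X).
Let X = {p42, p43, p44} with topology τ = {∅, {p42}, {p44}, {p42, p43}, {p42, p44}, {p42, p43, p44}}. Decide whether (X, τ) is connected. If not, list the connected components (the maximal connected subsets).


(X, τ) is disconnected; components = [{p44}, {p42, p43}].

Find clopen sets (U ∈ τ with X ∖ U ∈ τ):
  U = ∅, X ∖ U = {p42, p43, p44} — both open, so U is clopen.
  U = {p44}, X ∖ U = {p42, p43} — both open, so U is clopen.
  U = {p42, p43}, X ∖ U = {p44} — both open, so U is clopen.
  U = {p42, p43, p44}, X ∖ U = ∅ — both open, so U is clopen.
Nontrivial clopen(s) exist: e.g. {p44}. So (X, τ) is disconnected.
Compute connected components by grouping points that agree on all clopens:
  component: {p44}
  component: {p42, p43}


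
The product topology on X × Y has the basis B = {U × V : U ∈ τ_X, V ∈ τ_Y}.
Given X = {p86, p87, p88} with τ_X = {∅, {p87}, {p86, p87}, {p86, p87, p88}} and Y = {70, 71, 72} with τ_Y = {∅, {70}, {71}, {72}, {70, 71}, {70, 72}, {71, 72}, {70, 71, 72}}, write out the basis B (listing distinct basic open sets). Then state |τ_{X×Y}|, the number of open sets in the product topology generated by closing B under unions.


Basis B = {∅ × ∅, {p87} × {70}, {p87} × {71}, {p87} × {72}, {p86, p87} × {70}, {p86, p87} × {71}, {p86, p87} × {72}, {p87} × {70, 71}, {p87} × {70, 72}, {p87} × {71, 72}, {p86, p87, p88} × {70}, {p86, p87, p88} × {71}, {p86, p87, p88} × {72}, {p87} × {70, 71, 72}, {p86, p87} × {70, 71}, {p86, p87} × {70, 72}, {p86, p87} × {71, 72}, {p86, p87} × {70, 71, 72}, {p86, p87, p88} × {70, 71}, {p86, p87, p88} × {70, 72}, {p86, p87, p88} × {71, 72}, {p86, p87, p88} × {70, 71, 72}}; |τ_{X×Y}| = 64.

Enumerate products U × V with U ∈ τ_X, V ∈ τ_Y (deduplicated):
  ∅ × ∅ = {} (∅)
  {p87} × {70} = {(p87,70)}
  {p87} × {71} = {(p87,71)}
  {p87} × {72} = {(p87,72)}
  {p86, p87} × {70} = {(p86,70), (p87,70)}
  {p86, p87} × {71} = {(p86,71), (p87,71)}
  {p86, p87} × {72} = {(p86,72), (p87,72)}
  {p87} × {70, 71} = {(p87,70), (p87,71)}
  {p87} × {70, 72} = {(p87,70), (p87,72)}
  {p87} × {71, 72} = {(p87,71), (p87,72)}
  {p86, p87, p88} × {70} = {(p86,70), (p87,70), (p88,70)}
  {p86, p87, p88} × {71} = {(p86,71), (p87,71), (p88,71)}
  {p86, p87, p88} × {72} = {(p86,72), (p87,72), (p88,72)}
  {p87} × {70, 71, 72} = {(p87,70), (p87,71), (p87,72)}
  {p86, p87} × {70, 71} = {(p86,70), (p86,71), (p87,70), (p87,71)}
  {p86, p87} × {70, 72} = {(p86,70), (p86,72), (p87,70), (p87,72)}
  {p86, p87} × {71, 72} = {(p86,71), (p86,72), (p87,71), (p87,72)}
  {p86, p87} × {70, 71, 72} = {(p86,70), (p86,71), (p86,72), (p87,70), (p87,71), (p87,72)}
  {p86, p87, p88} × {70, 71} = {(p86,70), (p86,71), (p87,70), (p87,71), (p88,70), (p88,71)}
  {p86, p87, p88} × {70, 72} = {(p86,70), (p86,72), (p87,70), (p87,72), (p88,70), (p88,72)}
  {p86, p87, p88} × {71, 72} = {(p86,71), (p86,72), (p87,71), (p87,72), (p88,71), (p88,72)}
  {p86, p87, p88} × {70, 71, 72} = {(p86,70), (p86,71), (p86,72), (p87,70), (p87,71), (p87,72), (p88,70), (p88,71), (p88,72)}
These 22 distinct sets form the basis B.
Close under arbitrary unions to get τ_{X×Y}; counting gives |τ_{X×Y}| = 64.


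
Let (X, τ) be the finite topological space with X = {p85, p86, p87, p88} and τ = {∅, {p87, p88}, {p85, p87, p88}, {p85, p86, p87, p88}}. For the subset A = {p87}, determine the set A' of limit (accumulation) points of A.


A' = {p85, p86, p88}

For each x ∈ X, list the open sets U ∈ τ with x ∈ U, then check whether U ∩ (A ∖ {x}) ≠ ∅ for every such U.
  x = p85: opens ∋ x are {p85, p87, p88}, {p85, p86, p87, p88}; each meets A ∖ {p85}, so x IS a limit point.
  x = p86: opens ∋ x are {p85, p86, p87, p88}; each meets A ∖ {p86}, so x IS a limit point.
  x = p87: open {p87, p88} ∋ x has {p87, p88} ∩ (A ∖ {p87}) = ∅, so x is NOT a limit point.
  x = p88: opens ∋ x are {p87, p88}, {p85, p87, p88}, {p85, p86, p87, p88}; each meets A ∖ {p88}, so x IS a limit point.
Collecting: A' = {p85, p86, p88}.


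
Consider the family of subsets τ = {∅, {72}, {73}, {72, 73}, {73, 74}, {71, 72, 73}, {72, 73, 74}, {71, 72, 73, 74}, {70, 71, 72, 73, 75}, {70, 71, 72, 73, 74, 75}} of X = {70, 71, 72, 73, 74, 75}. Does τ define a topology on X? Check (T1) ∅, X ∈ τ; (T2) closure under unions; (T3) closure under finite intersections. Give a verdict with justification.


τ IS a topology on X.

Axiom (T1): ∅ ∈ τ? Yes; X ∈ τ? Yes.
Axiom (T2/T3): check pairwise unions and intersections of members of τ.
All pairwise intersections and unions checked — each lies in τ. Therefore τ satisfies (T1), (T2), (T3): it IS a topology on X.
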